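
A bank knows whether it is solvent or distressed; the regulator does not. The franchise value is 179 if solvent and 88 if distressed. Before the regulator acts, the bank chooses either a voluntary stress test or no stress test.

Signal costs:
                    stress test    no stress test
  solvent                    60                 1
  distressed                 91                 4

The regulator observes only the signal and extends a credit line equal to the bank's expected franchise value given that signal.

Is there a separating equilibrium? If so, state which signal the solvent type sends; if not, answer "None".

None

Try solvent → stress test, distressed → no stress test:
  If types separate, stress test earns payment 179 and no stress test earns 88.
  Solvent: stress test gives 179 − 60 = 119; no stress test gives 88 − 1 = 87. No deviation. ✓
  Distressed: no stress test gives 88 − 4 = 84; stress test gives 179 − 91 = 88. Would deviate. ✗
Try solvent → no stress test, distressed → stress test:
  If types separate, no stress test earns payment 179 and stress test earns 88.
  Solvent: no stress test gives 179 − 1 = 178; stress test gives 88 − 60 = 28. No deviation. ✓
  Distressed: stress test gives 88 − 91 = -3; no stress test gives 179 − 4 = 175. Would deviate. ✗
Neither assignment is incentive-compatible.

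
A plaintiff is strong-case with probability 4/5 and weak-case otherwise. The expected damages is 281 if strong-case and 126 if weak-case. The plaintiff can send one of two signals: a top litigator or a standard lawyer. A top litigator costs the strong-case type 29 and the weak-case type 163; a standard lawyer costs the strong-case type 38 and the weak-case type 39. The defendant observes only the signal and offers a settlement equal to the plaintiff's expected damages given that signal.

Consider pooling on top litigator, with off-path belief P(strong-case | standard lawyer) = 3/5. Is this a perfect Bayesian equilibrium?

No

On the equilibrium path (top litigator) the defendant holds the prior 4/5 and pays 4/5·281 + 1/5·126 = 250. Off-path (standard lawyer) belief 3/5 gives 3/5·281 + 2/5·126 = 219.
Strong-case: top litigator gives 250 − 29 = 221; standard lawyer gives 219 − 38 = 181. Stays. ✓
Weak-case: top litigator gives 250 − 163 = 87; standard lawyer gives 219 − 39 = 180. Deviates. ✗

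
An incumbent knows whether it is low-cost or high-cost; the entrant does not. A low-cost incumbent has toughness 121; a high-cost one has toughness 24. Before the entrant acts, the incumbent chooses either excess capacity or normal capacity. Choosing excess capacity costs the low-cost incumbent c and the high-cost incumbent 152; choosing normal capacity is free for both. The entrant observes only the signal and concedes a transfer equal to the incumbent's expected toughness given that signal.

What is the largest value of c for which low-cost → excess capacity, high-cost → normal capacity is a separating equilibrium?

97

Under separation: excess capacity → low-cost (pays 121); normal capacity → high-cost (pays 24).
High-cost: 24 − 0 = 24 ≥ 121 − 152 = -31. Holds regardless of c. ✓
Low-cost: 121 − c ≥ 24 − 0, so c ≤ 121 − 24 = 97.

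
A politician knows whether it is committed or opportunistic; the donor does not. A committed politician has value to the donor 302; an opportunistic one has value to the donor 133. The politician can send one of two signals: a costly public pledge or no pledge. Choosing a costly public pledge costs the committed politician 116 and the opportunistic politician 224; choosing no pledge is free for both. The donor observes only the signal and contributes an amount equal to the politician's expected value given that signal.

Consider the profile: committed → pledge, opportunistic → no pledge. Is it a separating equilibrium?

Under separation the donor infers type exactly: pledge → committed (pays 302), no pledge → opportunistic (pays 133).
Committed: pledge gives 302 − 116 = 186; no pledge gives 133 − 0 = 133. No deviation. ✓
Opportunistic: no pledge gives 133 − 0 = 133; pledge gives 302 − 224 = 78. No deviation. ✓
Both incentive constraints hold.

Yes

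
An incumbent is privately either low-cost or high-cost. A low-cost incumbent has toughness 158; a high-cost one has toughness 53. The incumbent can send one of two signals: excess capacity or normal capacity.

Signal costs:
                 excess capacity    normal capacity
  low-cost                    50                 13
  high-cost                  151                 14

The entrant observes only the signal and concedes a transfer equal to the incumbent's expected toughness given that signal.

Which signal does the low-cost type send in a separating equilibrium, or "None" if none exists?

Try low-cost → excess capacity, high-cost → normal capacity:
  Under separation the entrant infers type exactly: excess capacity → low-cost (pays 158), normal capacity → high-cost (pays 53).
  Low-cost: excess capacity gives 158 − 50 = 108; normal capacity gives 53 − 13 = 40. No deviation. ✓
  High-cost: normal capacity gives 53 − 14 = 39; excess capacity gives 158 − 151 = 7. No deviation. ✓
Both hold — the low-cost type sends excess capacity.

excess capacity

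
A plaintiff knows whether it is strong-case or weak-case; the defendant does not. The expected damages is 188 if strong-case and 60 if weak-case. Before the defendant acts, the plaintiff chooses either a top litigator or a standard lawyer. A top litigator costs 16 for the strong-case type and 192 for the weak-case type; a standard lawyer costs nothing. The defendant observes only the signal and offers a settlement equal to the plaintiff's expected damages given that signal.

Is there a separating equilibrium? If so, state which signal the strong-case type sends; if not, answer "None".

Try strong-case → top litigator, weak-case → standard lawyer:
  Under separation the defendant infers type exactly: top litigator → strong-case (pays 188), standard lawyer → weak-case (pays 60).
  Strong-case: top litigator gives 188 − 16 = 172; standard lawyer gives 60 − 0 = 60. No deviation. ✓
  Weak-case: standard lawyer gives 60 − 0 = 60; top litigator gives 188 − 192 = -4. No deviation. ✓
Both hold — the strong-case type sends top litigator.

top litigator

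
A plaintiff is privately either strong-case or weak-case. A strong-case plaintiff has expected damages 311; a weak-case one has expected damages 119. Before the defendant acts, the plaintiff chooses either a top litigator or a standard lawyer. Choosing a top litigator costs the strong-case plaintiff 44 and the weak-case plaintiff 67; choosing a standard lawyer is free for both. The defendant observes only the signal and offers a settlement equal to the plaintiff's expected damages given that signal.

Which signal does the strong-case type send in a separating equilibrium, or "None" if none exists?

Try strong-case → top litigator, weak-case → standard lawyer:
  Under separation the defendant infers type exactly: top litigator → strong-case (pays 311), standard lawyer → weak-case (pays 119).
  Strong-case: top litigator gives 311 − 44 = 267; standard lawyer gives 119 − 0 = 119. No deviation. ✓
  Weak-case: standard lawyer gives 119 − 0 = 119; top litigator gives 311 − 67 = 244. Would deviate. ✗
Try strong-case → standard lawyer, weak-case → top litigator:
  Under separation the defendant infers type exactly: standard lawyer → strong-case (pays 311), top litigator → weak-case (pays 119).
  Strong-case: standard lawyer gives 311 − 0 = 311; top litigator gives 119 − 44 = 75. No deviation. ✓
  Weak-case: top litigator gives 119 − 67 = 52; standard lawyer gives 311 − 0 = 311. Would deviate. ✗
Neither assignment is incentive-compatible.

None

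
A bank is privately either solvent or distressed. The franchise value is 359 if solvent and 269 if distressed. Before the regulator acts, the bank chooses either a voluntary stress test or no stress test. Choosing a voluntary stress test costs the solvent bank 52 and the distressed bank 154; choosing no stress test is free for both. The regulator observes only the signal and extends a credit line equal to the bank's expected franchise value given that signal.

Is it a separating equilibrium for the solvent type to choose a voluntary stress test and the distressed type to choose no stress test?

Yes

If types separate, stress test earns payment 359 and no stress test earns 269.
Solvent: stress test gives 359 − 52 = 307; no stress test gives 269 − 0 = 269. No deviation. ✓
Distressed: no stress test gives 269 − 0 = 269; stress test gives 359 − 154 = 205. No deviation. ✓
Neither type gains from mimicking the other.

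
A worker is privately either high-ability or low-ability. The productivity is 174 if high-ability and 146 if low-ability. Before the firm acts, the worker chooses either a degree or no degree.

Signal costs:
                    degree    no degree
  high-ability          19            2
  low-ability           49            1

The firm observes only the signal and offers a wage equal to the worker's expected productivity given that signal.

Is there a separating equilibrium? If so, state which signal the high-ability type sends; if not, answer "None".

Try high-ability → degree, low-ability → no degree:
  If types separate, degree earns payment 174 and no degree earns 146.
  High-ability: degree gives 174 − 19 = 155; no degree gives 146 − 2 = 144. No deviation. ✓
  Low-ability: no degree gives 146 − 1 = 145; degree gives 174 − 49 = 125. No deviation. ✓
Both hold — the high-ability type sends degree.

degree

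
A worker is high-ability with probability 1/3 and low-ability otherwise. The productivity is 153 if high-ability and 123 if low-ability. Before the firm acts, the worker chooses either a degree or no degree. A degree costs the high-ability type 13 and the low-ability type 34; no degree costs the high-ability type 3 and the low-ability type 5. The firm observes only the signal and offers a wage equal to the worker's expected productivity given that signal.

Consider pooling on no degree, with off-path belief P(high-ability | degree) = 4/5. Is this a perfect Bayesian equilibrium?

At the pooled signal (no degree) the firm holds the prior 1/3 and pays 1/3·153 + 2/3·123 = 133. Off-path (degree) belief 4/5 gives 4/5·153 + 1/5·123 = 147.
High-ability: no degree gives 133 − 3 = 130; degree gives 147 − 13 = 134. Deviates. ✗
Low-ability: no degree gives 133 − 5 = 128; degree gives 147 − 34 = 113. Stays. ✓

No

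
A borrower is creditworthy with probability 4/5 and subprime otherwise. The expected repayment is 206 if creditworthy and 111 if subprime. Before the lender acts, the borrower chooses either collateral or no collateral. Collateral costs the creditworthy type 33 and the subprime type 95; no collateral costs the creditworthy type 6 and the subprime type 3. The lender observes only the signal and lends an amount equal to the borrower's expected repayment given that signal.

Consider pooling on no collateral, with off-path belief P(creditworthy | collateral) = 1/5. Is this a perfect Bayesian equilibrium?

Yes

On the equilibrium path (no collateral) the lender holds the prior 4/5 and pays 4/5·206 + 1/5·111 = 187. Off-path (collateral) belief 1/5 gives 1/5·206 + 4/5·111 = 130.
Creditworthy: no collateral gives 187 − 6 = 181; collateral gives 130 − 33 = 97. Stays. ✓
Subprime: no collateral gives 187 − 3 = 184; collateral gives 130 − 95 = 35. Stays. ✓
Beliefs are Bayes-consistent on-path and both types best-respond.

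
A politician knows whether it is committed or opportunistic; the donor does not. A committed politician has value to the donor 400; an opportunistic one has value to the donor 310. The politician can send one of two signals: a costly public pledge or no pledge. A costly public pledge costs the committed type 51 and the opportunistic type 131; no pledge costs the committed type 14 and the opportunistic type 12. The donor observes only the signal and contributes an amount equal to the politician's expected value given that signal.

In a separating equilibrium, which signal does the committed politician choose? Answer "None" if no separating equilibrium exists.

Try committed → pledge, opportunistic → no pledge:
  If types separate, pledge earns payment 400 and no pledge earns 310.
  Committed: pledge gives 400 − 51 = 349; no pledge gives 310 − 14 = 296. No deviation. ✓
  Opportunistic: no pledge gives 310 − 12 = 298; pledge gives 400 − 131 = 269. No deviation. ✓
Both hold — the committed type sends pledge.

pledge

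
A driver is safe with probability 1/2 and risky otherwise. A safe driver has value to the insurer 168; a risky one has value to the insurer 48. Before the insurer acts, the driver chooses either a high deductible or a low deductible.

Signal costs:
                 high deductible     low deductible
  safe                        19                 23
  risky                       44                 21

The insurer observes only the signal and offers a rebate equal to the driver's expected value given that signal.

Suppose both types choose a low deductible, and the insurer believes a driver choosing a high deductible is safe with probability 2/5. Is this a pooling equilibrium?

At the pooled signal (low deductible) the insurer holds the prior 1/2 and pays 1/2·168 + 1/2·48 = 108. Off-path (high deductible) belief 2/5 gives 2/5·168 + 3/5·48 = 96.
Safe: low deductible gives 108 − 23 = 85; high deductible gives 96 − 19 = 77. Stays. ✓
Risky: low deductible gives 108 − 21 = 87; high deductible gives 96 − 44 = 52. Stays. ✓

Yes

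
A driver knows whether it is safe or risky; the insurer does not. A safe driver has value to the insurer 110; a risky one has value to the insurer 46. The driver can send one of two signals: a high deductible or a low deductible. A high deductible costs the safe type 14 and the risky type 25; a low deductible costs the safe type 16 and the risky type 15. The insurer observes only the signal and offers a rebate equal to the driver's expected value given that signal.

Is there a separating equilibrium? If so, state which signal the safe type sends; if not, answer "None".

Try safe → high deductible, risky → low deductible:
  If types separate, high deductible earns payment 110 and low deductible earns 46.
  Safe: high deductible gives 110 − 14 = 96; low deductible gives 46 − 16 = 30. No deviation. ✓
  Risky: low deductible gives 46 − 15 = 31; high deductible gives 110 − 25 = 85. Would deviate. ✗
Try safe → low deductible, risky → high deductible:
  If types separate, low deductible earns payment 110 and high deductible earns 46.
  Safe: low deductible gives 110 − 16 = 94; high deductible gives 46 − 14 = 32. No deviation. ✓
  Risky: high deductible gives 46 − 25 = 21; low deductible gives 110 − 15 = 95. Would deviate. ✗
Neither assignment is incentive-compatible.

None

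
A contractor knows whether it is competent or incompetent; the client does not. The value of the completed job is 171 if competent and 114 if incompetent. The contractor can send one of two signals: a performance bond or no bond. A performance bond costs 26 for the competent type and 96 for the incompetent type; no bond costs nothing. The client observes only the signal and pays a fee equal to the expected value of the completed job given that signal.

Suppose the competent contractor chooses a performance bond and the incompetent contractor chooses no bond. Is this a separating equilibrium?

Yes

Under separation the client infers type exactly: bond → competent (pays 171), no bond → incompetent (pays 114).
Competent: bond gives 171 − 26 = 145; no bond gives 114 − 0 = 114. No deviation. ✓
Incompetent: no bond gives 114 − 0 = 114; bond gives 171 − 96 = 75. No deviation. ✓
Neither type gains from mimicking the other.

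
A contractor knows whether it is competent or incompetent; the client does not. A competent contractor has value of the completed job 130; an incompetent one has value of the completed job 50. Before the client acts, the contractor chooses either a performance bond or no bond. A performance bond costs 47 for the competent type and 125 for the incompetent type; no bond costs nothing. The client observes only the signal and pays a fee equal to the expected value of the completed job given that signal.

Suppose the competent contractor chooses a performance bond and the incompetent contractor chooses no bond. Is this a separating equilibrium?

Yes

If types separate, bond earns payment 130 and no bond earns 50.
Competent: bond gives 130 − 47 = 83; no bond gives 50 − 0 = 50. No deviation. ✓
Incompetent: no bond gives 50 − 0 = 50; bond gives 130 − 125 = 5. No deviation. ✓
Neither type gains from mimicking the other.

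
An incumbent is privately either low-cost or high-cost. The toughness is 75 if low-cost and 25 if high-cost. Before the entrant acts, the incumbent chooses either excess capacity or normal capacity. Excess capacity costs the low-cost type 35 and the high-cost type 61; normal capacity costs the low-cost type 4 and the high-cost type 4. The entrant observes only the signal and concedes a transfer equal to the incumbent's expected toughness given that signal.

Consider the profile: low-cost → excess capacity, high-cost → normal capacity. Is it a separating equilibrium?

Yes

Under separation the entrant infers type exactly: excess capacity → low-cost (pays 75), normal capacity → high-cost (pays 25).
Low-cost: excess capacity gives 75 − 35 = 40; normal capacity gives 25 − 4 = 21. No deviation. ✓
High-cost: normal capacity gives 25 − 4 = 21; excess capacity gives 75 − 61 = 14. No deviation. ✓
Both incentive constraints hold.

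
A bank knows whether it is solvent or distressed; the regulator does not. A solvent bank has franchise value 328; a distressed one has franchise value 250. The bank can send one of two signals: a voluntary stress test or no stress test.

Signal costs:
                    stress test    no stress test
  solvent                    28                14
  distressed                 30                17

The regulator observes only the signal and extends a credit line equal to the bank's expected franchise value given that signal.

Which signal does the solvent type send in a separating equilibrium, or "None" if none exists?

None

Try solvent → stress test, distressed → no stress test:
  Under separation the regulator infers type exactly: stress test → solvent (pays 328), no stress test → distressed (pays 250).
  Solvent: stress test gives 328 − 28 = 300; no stress test gives 250 − 14 = 236. No deviation. ✓
  Distressed: no stress test gives 250 − 17 = 233; stress test gives 328 − 30 = 298. Would deviate. ✗
Try solvent → no stress test, distressed → stress test:
  Under separation the regulator infers type exactly: no stress test → solvent (pays 328), stress test → distressed (pays 250).
  Solvent: no stress test gives 328 − 14 = 314; stress test gives 250 − 28 = 222. No deviation. ✓
  Distressed: stress test gives 250 − 30 = 220; no stress test gives 328 − 17 = 311. Would deviate. ✗
Neither assignment is incentive-compatible.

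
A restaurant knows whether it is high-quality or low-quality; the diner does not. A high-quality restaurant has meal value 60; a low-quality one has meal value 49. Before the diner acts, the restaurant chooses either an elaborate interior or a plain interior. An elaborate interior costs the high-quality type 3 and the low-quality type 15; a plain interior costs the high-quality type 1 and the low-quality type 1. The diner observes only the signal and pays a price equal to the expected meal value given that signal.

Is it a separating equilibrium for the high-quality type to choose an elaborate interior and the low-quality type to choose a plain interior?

Under separation the diner infers type exactly: elaborate interior → high-quality (pays 60), plain interior → low-quality (pays 49).
High-quality: elaborate interior gives 60 − 3 = 57; plain interior gives 49 − 1 = 48. No deviation. ✓
Low-quality: plain interior gives 49 − 1 = 48; elaborate interior gives 60 − 15 = 45. No deviation. ✓
Neither type gains from mimicking the other.

Yes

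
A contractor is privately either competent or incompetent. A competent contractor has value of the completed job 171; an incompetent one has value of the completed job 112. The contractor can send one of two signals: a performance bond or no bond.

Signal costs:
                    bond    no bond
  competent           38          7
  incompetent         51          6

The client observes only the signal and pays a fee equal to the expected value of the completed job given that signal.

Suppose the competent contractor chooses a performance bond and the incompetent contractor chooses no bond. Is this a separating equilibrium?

No

If types separate, bond earns payment 171 and no bond earns 112.
Competent: bond gives 171 − 38 = 133; no bond gives 112 − 7 = 105. No deviation. ✓
Incompetent: no bond gives 112 − 6 = 106; bond gives 171 − 51 = 120. Would deviate. ✗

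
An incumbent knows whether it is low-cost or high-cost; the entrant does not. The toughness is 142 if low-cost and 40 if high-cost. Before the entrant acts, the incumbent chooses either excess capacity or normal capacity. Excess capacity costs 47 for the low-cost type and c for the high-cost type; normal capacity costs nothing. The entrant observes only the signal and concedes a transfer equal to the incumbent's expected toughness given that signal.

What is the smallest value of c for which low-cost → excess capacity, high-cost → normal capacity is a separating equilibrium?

102

Under separation: excess capacity → low-cost (pays 142); normal capacity → high-cost (pays 40).
Low-cost: 142 − 47 = 95 ≥ 40 − 0 = 40. Holds regardless of c. ✓
High-cost: 40 − 0 ≥ 142 − c, so c ≥ 142 − 40 = 102.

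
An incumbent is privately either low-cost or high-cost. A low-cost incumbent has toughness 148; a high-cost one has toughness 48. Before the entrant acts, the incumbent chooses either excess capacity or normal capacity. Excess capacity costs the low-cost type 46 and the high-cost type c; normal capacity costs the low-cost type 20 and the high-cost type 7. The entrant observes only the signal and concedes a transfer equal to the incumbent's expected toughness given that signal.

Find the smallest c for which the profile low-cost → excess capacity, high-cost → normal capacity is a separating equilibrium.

107

Under separation: excess capacity → low-cost (pays 148); normal capacity → high-cost (pays 48).
Low-cost: 148 − 46 = 102 ≥ 48 − 20 = 28. Holds regardless of c. ✓
High-cost: 48 − 7 ≥ 148 − c, so c ≥ 148 − 41 = 107.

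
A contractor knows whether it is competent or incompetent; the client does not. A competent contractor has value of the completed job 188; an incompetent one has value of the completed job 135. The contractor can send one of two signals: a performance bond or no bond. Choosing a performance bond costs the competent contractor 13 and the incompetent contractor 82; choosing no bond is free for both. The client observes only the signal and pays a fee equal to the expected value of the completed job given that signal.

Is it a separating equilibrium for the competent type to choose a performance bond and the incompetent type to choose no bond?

Under separation the client infers type exactly: bond → competent (pays 188), no bond → incompetent (pays 135).
Competent: bond gives 188 − 13 = 175; no bond gives 135 − 0 = 135. No deviation. ✓
Incompetent: no bond gives 135 − 0 = 135; bond gives 188 − 82 = 106. No deviation. ✓
Neither type gains from mimicking the other.

Yes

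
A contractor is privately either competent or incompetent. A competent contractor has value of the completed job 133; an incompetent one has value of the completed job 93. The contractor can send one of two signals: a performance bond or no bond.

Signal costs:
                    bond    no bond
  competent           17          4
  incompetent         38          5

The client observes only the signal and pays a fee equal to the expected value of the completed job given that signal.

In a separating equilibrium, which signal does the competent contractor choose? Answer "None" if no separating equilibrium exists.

Try competent → bond, incompetent → no bond:
  Under separation the client infers type exactly: bond → competent (pays 133), no bond → incompetent (pays 93).
  Competent: bond gives 133 − 17 = 116; no bond gives 93 − 4 = 89. No deviation. ✓
  Incompetent: no bond gives 93 − 5 = 88; bond gives 133 − 38 = 95. Would deviate. ✗
Try competent → no bond, incompetent → bond:
  Under separation the client infers type exactly: no bond → competent (pays 133), bond → incompetent (pays 93).
  Competent: no bond gives 133 − 4 = 129; bond gives 93 − 17 = 76. No deviation. ✓
  Incompetent: bond gives 93 − 38 = 55; no bond gives 133 − 5 = 128. Would deviate. ✗
Neither assignment is incentive-compatible.

None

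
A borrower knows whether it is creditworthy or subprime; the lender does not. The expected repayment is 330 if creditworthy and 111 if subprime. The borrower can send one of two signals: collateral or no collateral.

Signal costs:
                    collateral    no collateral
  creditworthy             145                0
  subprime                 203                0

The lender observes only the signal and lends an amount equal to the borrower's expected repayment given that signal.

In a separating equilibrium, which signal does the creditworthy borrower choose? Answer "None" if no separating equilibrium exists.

Try creditworthy → collateral, subprime → no collateral:
  Under separation the lender infers type exactly: collateral → creditworthy (pays 330), no collateral → subprime (pays 111).
  Creditworthy: collateral gives 330 − 145 = 185; no collateral gives 111 − 0 = 111. No deviation. ✓
  Subprime: no collateral gives 111 − 0 = 111; collateral gives 330 − 203 = 127. Would deviate. ✗
Try creditworthy → no collateral, subprime → collateral:
  Under separation the lender infers type exactly: no collateral → creditworthy (pays 330), collateral → subprime (pays 111).
  Creditworthy: no collateral gives 330 − 0 = 330; collateral gives 111 − 145 = -34. No deviation. ✓
  Subprime: collateral gives 111 − 203 = -92; no collateral gives 330 − 0 = 330. Would deviate. ✗
Neither assignment is incentive-compatible.

None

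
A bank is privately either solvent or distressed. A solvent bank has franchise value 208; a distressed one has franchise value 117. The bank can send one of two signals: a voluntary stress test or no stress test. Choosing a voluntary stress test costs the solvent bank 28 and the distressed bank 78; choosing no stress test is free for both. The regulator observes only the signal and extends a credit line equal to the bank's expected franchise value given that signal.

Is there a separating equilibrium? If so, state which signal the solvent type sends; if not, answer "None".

Try solvent → stress test, distressed → no stress test:
  If types separate, stress test earns payment 208 and no stress test earns 117.
  Solvent: stress test gives 208 − 28 = 180; no stress test gives 117 − 0 = 117. No deviation. ✓
  Distressed: no stress test gives 117 − 0 = 117; stress test gives 208 − 78 = 130. Would deviate. ✗
Try solvent → no stress test, distressed → stress test:
  If types separate, no stress test earns payment 208 and stress test earns 117.
  Solvent: no stress test gives 208 − 0 = 208; stress test gives 117 − 28 = 89. No deviation. ✓
  Distressed: stress test gives 117 − 78 = 39; no stress test gives 208 − 0 = 208. Would deviate. ✗
Neither assignment is incentive-compatible.

None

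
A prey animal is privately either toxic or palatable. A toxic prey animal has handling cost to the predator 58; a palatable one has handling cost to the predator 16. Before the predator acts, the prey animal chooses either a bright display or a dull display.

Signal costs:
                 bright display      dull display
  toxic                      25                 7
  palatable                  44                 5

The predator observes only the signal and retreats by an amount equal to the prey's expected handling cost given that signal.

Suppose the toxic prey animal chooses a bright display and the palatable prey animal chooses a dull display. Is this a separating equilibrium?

No

Under separation the predator infers type exactly: bright display → toxic (pays 58), dull display → palatable (pays 16).
Toxic: bright display gives 58 − 25 = 33; dull display gives 16 − 7 = 9. No deviation. ✓
Palatable: dull display gives 16 − 5 = 11; bright display gives 58 − 44 = 14. Would deviate. ✗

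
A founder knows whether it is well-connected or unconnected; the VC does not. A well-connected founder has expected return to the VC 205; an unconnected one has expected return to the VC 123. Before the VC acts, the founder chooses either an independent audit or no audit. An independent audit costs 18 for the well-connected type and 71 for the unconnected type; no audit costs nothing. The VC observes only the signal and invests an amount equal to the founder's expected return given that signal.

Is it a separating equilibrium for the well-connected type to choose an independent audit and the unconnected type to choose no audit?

No

If types separate, audit earns payment 205 and no audit earns 123.
Well-connected: audit gives 205 − 18 = 187; no audit gives 123 − 0 = 123. No deviation. ✓
Unconnected: no audit gives 123 − 0 = 123; audit gives 205 − 71 = 134. Would deviate. ✗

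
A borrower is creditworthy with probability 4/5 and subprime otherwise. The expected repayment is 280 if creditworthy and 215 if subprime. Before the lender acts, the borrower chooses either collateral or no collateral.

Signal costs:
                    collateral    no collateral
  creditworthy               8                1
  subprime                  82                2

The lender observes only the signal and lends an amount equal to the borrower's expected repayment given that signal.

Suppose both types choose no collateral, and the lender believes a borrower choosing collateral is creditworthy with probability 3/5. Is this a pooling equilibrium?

At the pooled signal (no collateral) the lender holds the prior 4/5 and pays 4/5·280 + 1/5·215 = 267. Off-path (collateral) belief 3/5 gives 3/5·280 + 2/5·215 = 254.
Creditworthy: no collateral gives 267 − 1 = 266; collateral gives 254 − 8 = 246. Stays. ✓
Subprime: no collateral gives 267 − 2 = 265; collateral gives 254 − 82 = 172. Stays. ✓

Yes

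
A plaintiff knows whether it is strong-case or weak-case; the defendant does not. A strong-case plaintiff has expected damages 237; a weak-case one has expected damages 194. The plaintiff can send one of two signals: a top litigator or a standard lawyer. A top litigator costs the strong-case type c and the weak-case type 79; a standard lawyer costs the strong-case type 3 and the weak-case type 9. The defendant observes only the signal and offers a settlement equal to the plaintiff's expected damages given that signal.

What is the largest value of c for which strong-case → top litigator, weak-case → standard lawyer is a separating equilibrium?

46

Under separation: top litigator → strong-case (pays 237); standard lawyer → weak-case (pays 194).
Weak-case: 194 − 9 = 185 ≥ 237 − 79 = 158. Holds regardless of c. ✓
Strong-case: 237 − c ≥ 194 − 3, so c ≤ 237 − 191 = 46.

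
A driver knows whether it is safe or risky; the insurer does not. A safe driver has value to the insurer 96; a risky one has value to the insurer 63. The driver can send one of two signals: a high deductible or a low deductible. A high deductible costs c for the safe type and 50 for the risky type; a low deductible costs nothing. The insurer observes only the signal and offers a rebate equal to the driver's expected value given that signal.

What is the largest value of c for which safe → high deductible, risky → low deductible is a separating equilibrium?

33

Under separation: high deductible → safe (pays 96); low deductible → risky (pays 63).
Risky: 63 − 0 = 63 ≥ 96 − 50 = 46. Holds regardless of c. ✓
Safe: 96 − c ≥ 63 − 0, so c ≤ 96 − 63 = 33.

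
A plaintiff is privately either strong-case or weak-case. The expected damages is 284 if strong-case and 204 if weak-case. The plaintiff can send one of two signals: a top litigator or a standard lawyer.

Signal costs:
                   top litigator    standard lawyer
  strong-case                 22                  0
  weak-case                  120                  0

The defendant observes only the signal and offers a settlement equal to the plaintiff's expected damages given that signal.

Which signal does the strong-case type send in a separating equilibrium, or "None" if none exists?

Try strong-case → top litigator, weak-case → standard lawyer:
  If types separate, top litigator earns payment 284 and standard lawyer earns 204.
  Strong-case: top litigator gives 284 − 22 = 262; standard lawyer gives 204 − 0 = 204. No deviation. ✓
  Weak-case: standard lawyer gives 204 − 0 = 204; top litigator gives 284 − 120 = 164. No deviation. ✓
Both hold — the strong-case type sends top litigator.

top litigator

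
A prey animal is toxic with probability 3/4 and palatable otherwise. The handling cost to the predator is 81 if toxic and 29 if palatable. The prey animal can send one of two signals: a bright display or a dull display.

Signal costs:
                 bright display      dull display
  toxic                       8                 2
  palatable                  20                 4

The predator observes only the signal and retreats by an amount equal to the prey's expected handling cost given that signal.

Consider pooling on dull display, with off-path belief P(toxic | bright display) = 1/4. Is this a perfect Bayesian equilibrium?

Yes

On the equilibrium path (dull display) the predator holds the prior 3/4 and pays 3/4·81 + 1/4·29 = 68. Off-path (bright display) belief 1/4 gives 1/4·81 + 3/4·29 = 42.
Toxic: dull display gives 68 − 2 = 66; bright display gives 42 − 8 = 34. Stays. ✓
Palatable: dull display gives 68 − 4 = 64; bright display gives 42 − 20 = 22. Stays. ✓
Beliefs are Bayes-consistent on-path and both types best-respond.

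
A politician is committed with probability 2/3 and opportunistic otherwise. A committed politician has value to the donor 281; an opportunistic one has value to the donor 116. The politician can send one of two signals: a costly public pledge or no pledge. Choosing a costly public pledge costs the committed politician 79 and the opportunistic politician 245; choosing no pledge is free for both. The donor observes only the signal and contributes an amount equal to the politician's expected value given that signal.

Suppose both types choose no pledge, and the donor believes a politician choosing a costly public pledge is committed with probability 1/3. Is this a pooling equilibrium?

Yes

On the equilibrium path (no pledge) the donor holds the prior 2/3 and pays 2/3·281 + 1/3·116 = 226. Off-path (pledge) belief 1/3 gives 1/3·281 + 2/3·116 = 171.
Committed: no pledge gives 226 − 0 = 226; pledge gives 171 − 79 = 92. Stays. ✓
Opportunistic: no pledge gives 226 − 0 = 226; pledge gives 171 − 245 = -74. Stays. ✓
Beliefs are Bayes-consistent on-path and both types best-respond.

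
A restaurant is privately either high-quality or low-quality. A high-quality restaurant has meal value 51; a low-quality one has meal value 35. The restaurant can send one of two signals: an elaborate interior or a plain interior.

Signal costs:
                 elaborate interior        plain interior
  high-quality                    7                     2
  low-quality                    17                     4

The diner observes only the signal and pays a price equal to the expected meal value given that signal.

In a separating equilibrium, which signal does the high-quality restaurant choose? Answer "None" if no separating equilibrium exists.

None

Try high-quality → elaborate interior, low-quality → plain interior:
  If types separate, elaborate interior earns payment 51 and plain interior earns 35.
  High-quality: elaborate interior gives 51 − 7 = 44; plain interior gives 35 − 2 = 33. No deviation. ✓
  Low-quality: plain interior gives 35 − 4 = 31; elaborate interior gives 51 − 17 = 34. Would deviate. ✗
Try high-quality → plain interior, low-quality → elaborate interior:
  If types separate, plain interior earns payment 51 and elaborate interior earns 35.
  High-quality: plain interior gives 51 − 2 = 49; elaborate interior gives 35 − 7 = 28. No deviation. ✓
  Low-quality: elaborate interior gives 35 − 17 = 18; plain interior gives 51 − 4 = 47. Would deviate. ✗
Neither assignment is incentive-compatible.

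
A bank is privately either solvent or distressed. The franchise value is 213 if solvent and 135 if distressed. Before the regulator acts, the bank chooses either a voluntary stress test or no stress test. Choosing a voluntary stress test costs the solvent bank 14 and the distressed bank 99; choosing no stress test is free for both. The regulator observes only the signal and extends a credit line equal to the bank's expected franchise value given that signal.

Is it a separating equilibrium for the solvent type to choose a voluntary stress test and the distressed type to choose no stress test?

Yes

Under separation the regulator infers type exactly: stress test → solvent (pays 213), no stress test → distressed (pays 135).
Solvent: stress test gives 213 − 14 = 199; no stress test gives 135 − 0 = 135. No deviation. ✓
Distressed: no stress test gives 135 − 0 = 135; stress test gives 213 − 99 = 114. No deviation. ✓
Both incentive constraints hold.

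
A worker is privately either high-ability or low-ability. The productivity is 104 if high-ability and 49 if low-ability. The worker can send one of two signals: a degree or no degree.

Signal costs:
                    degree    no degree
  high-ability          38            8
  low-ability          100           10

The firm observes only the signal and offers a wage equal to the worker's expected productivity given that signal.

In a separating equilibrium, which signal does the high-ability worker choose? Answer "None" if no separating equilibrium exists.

degree

Try high-ability → degree, low-ability → no degree:
  If types separate, degree earns payment 104 and no degree earns 49.
  High-ability: degree gives 104 − 38 = 66; no degree gives 49 − 8 = 41. No deviation. ✓
  Low-ability: no degree gives 49 − 10 = 39; degree gives 104 − 100 = 4. No deviation. ✓
Both hold — the high-ability type sends degree.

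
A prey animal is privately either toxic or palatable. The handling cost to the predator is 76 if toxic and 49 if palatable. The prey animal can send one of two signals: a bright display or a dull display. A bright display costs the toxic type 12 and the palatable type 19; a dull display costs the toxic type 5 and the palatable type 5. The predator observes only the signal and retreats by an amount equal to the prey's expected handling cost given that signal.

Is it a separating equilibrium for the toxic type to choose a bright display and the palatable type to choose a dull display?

If types separate, bright display earns payment 76 and dull display earns 49.
Toxic: bright display gives 76 − 12 = 64; dull display gives 49 − 5 = 44. No deviation. ✓
Palatable: dull display gives 49 − 5 = 44; bright display gives 76 − 19 = 57. Would deviate. ✗

No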